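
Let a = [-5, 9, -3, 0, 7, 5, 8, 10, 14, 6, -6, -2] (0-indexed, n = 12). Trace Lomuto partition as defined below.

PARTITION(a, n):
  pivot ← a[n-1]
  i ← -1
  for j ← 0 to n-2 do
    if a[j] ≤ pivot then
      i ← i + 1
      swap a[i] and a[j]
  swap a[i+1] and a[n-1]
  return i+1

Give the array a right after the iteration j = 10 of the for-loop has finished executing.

[-5, -3, -6, 0, 7, 5, 8, 10, 14, 6, 9, -2]

pivot=-2, i=-1
j=0: -5≤-2, i=0, swap(0,0) ⇒ [-5, 9, -3, 0, 7, 5, 8, 10, 14, 6, -6, -2]
j=1: 9>-2, skip
j=2: -3≤-2, i=1, swap(1,2) ⇒ [-5, -3, 9, 0, 7, 5, 8, 10, 14, 6, -6, -2]
j=3: 0>-2, skip
j=4: 7>-2, skip
j=5: 5>-2, skip
j=6: 8>-2, skip
j=7: 10>-2, skip
j=8: 14>-2, skip
j=9: 6>-2, skip
j=10: -6≤-2, i=2, swap(2,10) ⇒ [-5, -3, -6, 0, 7, 5, 8, 10, 14, 6, 9, -2]
(after j=10) a = [-5, -3, -6, 0, 7, 5, 8, 10, 14, 6, 9, -2]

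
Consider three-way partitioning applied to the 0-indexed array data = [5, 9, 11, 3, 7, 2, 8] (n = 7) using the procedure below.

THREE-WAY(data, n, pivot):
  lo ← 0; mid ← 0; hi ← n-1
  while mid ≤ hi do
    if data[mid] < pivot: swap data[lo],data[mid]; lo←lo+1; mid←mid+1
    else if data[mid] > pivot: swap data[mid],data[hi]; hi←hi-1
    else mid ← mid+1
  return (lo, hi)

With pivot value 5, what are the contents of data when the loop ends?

[2, 3, 5, 7, 11, 8, 9]

pivot = 5; lo=0, mid=0, hi=6
data[mid]=5=5: mid=1
data[mid]=9>5: swap data[1],data[6]; hi=5 → [5, 8, 11, 3, 7, 2, 9]
data[mid]=8>5: swap data[1],data[5]; hi=4 → [5, 2, 11, 3, 7, 8, 9]
data[mid]=2<5: swap data[0],data[1]; lo=1,mid=2 → [2, 5, 11, 3, 7, 8, 9]
data[mid]=11>5: swap data[2],data[4]; hi=3 → [2, 5, 7, 3, 11, 8, 9]
data[mid]=7>5: swap data[2],data[3]; hi=2 → [2, 5, 3, 7, 11, 8, 9]
data[mid]=3<5: swap data[1],data[2]; lo=2,mid=3 → [2, 3, 5, 7, 11, 8, 9]
end: lo=2, hi=2; data = [2, 3, 5, 7, 11, 8, 9]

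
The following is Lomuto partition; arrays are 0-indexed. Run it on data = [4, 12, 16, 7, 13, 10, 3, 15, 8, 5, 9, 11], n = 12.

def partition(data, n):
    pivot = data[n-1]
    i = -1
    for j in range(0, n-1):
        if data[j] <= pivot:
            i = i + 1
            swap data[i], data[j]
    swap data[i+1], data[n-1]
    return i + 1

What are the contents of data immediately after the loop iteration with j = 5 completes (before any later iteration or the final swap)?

[4, 7, 10, 12, 13, 16, 3, 15, 8, 5, 9, 11]

pivot=11, i=-1
j=0: 4≤11, i=0, swap(0,0) ⇒ [4, 12, 16, 7, 13, 10, 3, 15, 8, 5, 9, 11]
j=1: 12>11, skip
j=2: 16>11, skip
j=3: 7≤11, i=1, swap(1,3) ⇒ [4, 7, 16, 12, 13, 10, 3, 15, 8, 5, 9, 11]
j=4: 13>11, skip
j=5: 10≤11, i=2, swap(2,5) ⇒ [4, 7, 10, 12, 13, 16, 3, 15, 8, 5, 9, 11]
(after j=5) data = [4, 7, 10, 12, 13, 16, 3, 15, 8, 5, 9, 11]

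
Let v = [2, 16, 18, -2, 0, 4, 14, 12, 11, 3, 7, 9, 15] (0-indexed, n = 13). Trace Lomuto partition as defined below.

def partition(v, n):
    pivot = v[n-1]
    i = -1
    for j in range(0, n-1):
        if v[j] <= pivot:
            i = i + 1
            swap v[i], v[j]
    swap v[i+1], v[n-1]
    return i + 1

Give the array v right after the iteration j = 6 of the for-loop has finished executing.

[2, -2, 0, 4, 14, 16, 18, 12, 11, 3, 7, 9, 15]

pivot=15, i=-1
j=0: 2≤15, i=0, swap(0,0) ⇒ [2, 16, 18, -2, 0, 4, 14, 12, 11, 3, 7, 9, 15]
j=1: 16>15, skip
j=2: 18>15, skip
j=3: -2≤15, i=1, swap(1,3) ⇒ [2, -2, 18, 16, 0, 4, 14, 12, 11, 3, 7, 9, 15]
j=4: 0≤15, i=2, swap(2,4) ⇒ [2, -2, 0, 16, 18, 4, 14, 12, 11, 3, 7, 9, 15]
j=5: 4≤15, i=3, swap(3,5) ⇒ [2, -2, 0, 4, 18, 16, 14, 12, 11, 3, 7, 9, 15]
j=6: 14≤15, i=4, swap(4,6) ⇒ [2, -2, 0, 4, 14, 16, 18, 12, 11, 3, 7, 9, 15]
(after j=6) v = [2, -2, 0, 4, 14, 16, 18, 12, 11, 3, 7, 9, 15]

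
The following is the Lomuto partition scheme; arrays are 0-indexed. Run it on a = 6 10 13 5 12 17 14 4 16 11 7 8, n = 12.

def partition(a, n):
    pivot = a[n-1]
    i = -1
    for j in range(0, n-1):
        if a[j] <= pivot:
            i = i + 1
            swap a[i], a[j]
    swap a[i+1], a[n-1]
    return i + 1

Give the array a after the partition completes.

pivot=8, i=-1
j=0: 6≤8, i=0, swap(0,0) ⇒ 6 10 13 5 12 17 14 4 16 11 7 8
j=1: 10>8, skip
j=2: 13>8, skip
j=3: 5≤8, i=1, swap(1,3) ⇒ 6 5 13 10 12 17 14 4 16 11 7 8
j=4: 12>8, skip
j=5: 17>8, skip
j=6: 14>8, skip
j=7: 4≤8, i=2, swap(2,7) ⇒ 6 5 4 10 12 17 14 13 16 11 7 8
j=8: 16>8, skip
j=9: 11>8, skip
j=10: 7≤8, i=3, swap(3,10) ⇒ 6 5 4 7 12 17 14 13 16 11 10 8
swap(4,11) ⇒ 6 5 4 7 8 17 14 13 16 11 10 12; return 4

6 5 4 7 8 17 14 13 16 11 10 12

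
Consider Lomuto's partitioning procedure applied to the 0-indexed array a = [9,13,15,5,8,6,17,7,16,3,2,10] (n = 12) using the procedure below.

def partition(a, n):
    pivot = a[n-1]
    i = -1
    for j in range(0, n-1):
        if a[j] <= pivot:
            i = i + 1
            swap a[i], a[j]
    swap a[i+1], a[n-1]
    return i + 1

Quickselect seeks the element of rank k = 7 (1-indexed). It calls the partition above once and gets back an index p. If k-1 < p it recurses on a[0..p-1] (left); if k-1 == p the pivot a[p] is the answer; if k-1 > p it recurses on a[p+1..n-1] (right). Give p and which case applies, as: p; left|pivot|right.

pivot = a[11] = 10; i = -1
j=0: a[0]=9 ≤ 10 → i=0, swap a[0],a[0] (no change) → [9,13,15,5,8,6,17,7,16,3,2,10]
j=1: a[1]=13 > 10 → no swap
j=2: a[2]=15 > 10 → no swap
j=3: a[3]=5 ≤ 10 → i=1, swap a[1],a[3] → [9,5,15,13,8,6,17,7,16,3,2,10]
j=4: a[4]=8 ≤ 10 → i=2, swap a[2],a[4] → [9,5,8,13,15,6,17,7,16,3,2,10]
j=5: a[5]=6 ≤ 10 → i=3, swap a[3],a[5] → [9,5,8,6,15,13,17,7,16,3,2,10]
j=6: a[6]=17 > 10 → no swap
j=7: a[7]=7 ≤ 10 → i=4, swap a[4],a[7] → [9,5,8,6,7,13,17,15,16,3,2,10]
j=8: a[8]=16 > 10 → no swap
j=9: a[9]=3 ≤ 10 → i=5, swap a[5],a[9] → [9,5,8,6,7,3,17,15,16,13,2,10]
j=10: a[10]=2 ≤ 10 → i=6, swap a[6],a[10] → [9,5,8,6,7,3,2,15,16,13,17,10]
final swap a[7],a[11] → [9,5,8,6,7,3,2,10,16,13,17,15]; return 7
p = 7; k-1 = 6 < 7 ⇒ left

7; left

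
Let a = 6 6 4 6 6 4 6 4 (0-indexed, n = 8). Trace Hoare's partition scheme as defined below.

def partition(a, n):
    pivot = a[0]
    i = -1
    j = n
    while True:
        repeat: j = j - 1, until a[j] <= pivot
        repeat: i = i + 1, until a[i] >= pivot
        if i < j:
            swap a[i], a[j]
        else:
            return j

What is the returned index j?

pivot = a[0] = 6; i = -1, j = 8
j→7 (a[7]=4≤6), i→0 (a[0]=6≥6); i<j, swap → 4 6 4 6 6 4 6 6
j→6 (a[6]=6≤6), i→1 (a[1]=6≥6); i<j, swap → 4 6 4 6 6 4 6 6
j→5 (a[5]=4≤6), i→3 (a[3]=6≥6); i<j, swap → 4 6 4 4 6 6 6 6
j→4, i→4; i≥j, return j=4. a = 4 6 4 4 6 6 6 6

4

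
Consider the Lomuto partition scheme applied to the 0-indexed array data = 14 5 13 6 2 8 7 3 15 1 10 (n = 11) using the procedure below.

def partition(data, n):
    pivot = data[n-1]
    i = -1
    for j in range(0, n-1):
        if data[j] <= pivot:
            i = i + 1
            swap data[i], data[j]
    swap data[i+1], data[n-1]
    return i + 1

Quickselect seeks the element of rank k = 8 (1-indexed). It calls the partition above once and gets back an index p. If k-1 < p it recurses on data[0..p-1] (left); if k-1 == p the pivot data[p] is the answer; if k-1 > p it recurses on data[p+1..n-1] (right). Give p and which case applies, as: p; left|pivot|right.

pivot=10, i=-1
j=0: 14>10, skip
j=1: 5≤10, i=0, swap(0,1) ⇒ 5 14 13 6 2 8 7 3 15 1 10
j=2: 13>10, skip
j=3: 6≤10, i=1, swap(1,3) ⇒ 5 6 13 14 2 8 7 3 15 1 10
j=4: 2≤10, i=2, swap(2,4) ⇒ 5 6 2 14 13 8 7 3 15 1 10
j=5: 8≤10, i=3, swap(3,5) ⇒ 5 6 2 8 13 14 7 3 15 1 10
j=6: 7≤10, i=4, swap(4,6) ⇒ 5 6 2 8 7 14 13 3 15 1 10
j=7: 3≤10, i=5, swap(5,7) ⇒ 5 6 2 8 7 3 13 14 15 1 10
j=8: 15>10, skip
j=9: 1≤10, i=6, swap(6,9) ⇒ 5 6 2 8 7 3 1 14 15 13 10
swap(7,10) ⇒ 5 6 2 8 7 3 1 10 15 13 14; return 7
p = 7; k-1 = 7 == 7 ⇒ pivot

7; pivot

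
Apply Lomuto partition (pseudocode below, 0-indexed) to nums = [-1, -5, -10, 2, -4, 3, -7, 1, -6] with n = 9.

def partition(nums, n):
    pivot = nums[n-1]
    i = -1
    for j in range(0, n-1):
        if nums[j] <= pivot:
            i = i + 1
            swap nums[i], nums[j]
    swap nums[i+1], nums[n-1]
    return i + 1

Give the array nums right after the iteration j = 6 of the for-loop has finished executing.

pivot=-6, i=-1
j=0: -1>-6, skip
j=1: -5>-6, skip
j=2: -10≤-6, i=0, swap(0,2) ⇒ [-10, -5, -1, 2, -4, 3, -7, 1, -6]
j=3: 2>-6, skip
j=4: -4>-6, skip
j=5: 3>-6, skip
j=6: -7≤-6, i=1, swap(1,6) ⇒ [-10, -7, -1, 2, -4, 3, -5, 1, -6]
(after j=6) nums = [-10, -7, -1, 2, -4, 3, -5, 1, -6]

[-10, -7, -1, 2, -4, 3, -5, 1, -6]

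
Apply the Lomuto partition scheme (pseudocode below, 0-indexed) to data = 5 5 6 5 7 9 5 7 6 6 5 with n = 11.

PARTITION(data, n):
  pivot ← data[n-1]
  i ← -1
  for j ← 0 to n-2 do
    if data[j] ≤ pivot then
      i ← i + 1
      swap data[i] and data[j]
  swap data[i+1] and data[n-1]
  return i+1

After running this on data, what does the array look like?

5 5 5 5 5 9 6 7 6 6 7

pivot=5, i=-1
j=0: 5≤5, i=0, swap(0,0) ⇒ 5 5 6 5 7 9 5 7 6 6 5
j=1: 5≤5, i=1, swap(1,1) ⇒ 5 5 6 5 7 9 5 7 6 6 5
j=2: 6>5, skip
j=3: 5≤5, i=2, swap(2,3) ⇒ 5 5 5 6 7 9 5 7 6 6 5
j=4: 7>5, skip
j=5: 9>5, skip
j=6: 5≤5, i=3, swap(3,6) ⇒ 5 5 5 5 7 9 6 7 6 6 5
j=7: 7>5, skip
j=8: 6>5, skip
j=9: 6>5, skip
swap(4,10) ⇒ 5 5 5 5 5 9 6 7 6 6 7; return 4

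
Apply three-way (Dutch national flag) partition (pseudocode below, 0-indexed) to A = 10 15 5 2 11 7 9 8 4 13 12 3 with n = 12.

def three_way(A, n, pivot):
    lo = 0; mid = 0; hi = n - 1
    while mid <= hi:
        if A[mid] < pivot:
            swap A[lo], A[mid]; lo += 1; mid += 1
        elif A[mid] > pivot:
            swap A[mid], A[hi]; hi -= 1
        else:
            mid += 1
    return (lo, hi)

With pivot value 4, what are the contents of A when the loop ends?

lo=0 mid=0 hi=11
10>4: swap(0,11), hi=10 ⇒ 3 15 5 2 11 7 9 8 4 13 12 10
3<4: swap(0,0), lo=1 mid=1 ⇒ 3 15 5 2 11 7 9 8 4 13 12 10
15>4: swap(1,10), hi=9 ⇒ 3 12 5 2 11 7 9 8 4 13 15 10
12>4: swap(1,9), hi=8 ⇒ 3 13 5 2 11 7 9 8 4 12 15 10
13>4: swap(1,8), hi=7 ⇒ 3 4 5 2 11 7 9 8 13 12 15 10
4=4: mid=2
5>4: swap(2,7), hi=6 ⇒ 3 4 8 2 11 7 9 5 13 12 15 10
8>4: swap(2,6), hi=5 ⇒ 3 4 9 2 11 7 8 5 13 12 15 10
9>4: swap(2,5), hi=4 ⇒ 3 4 7 2 11 9 8 5 13 12 15 10
7>4: swap(2,4), hi=3 ⇒ 3 4 11 2 7 9 8 5 13 12 15 10
11>4: swap(2,3), hi=2 ⇒ 3 4 2 11 7 9 8 5 13 12 15 10
2<4: swap(1,2), lo=2 mid=3 ⇒ 3 2 4 11 7 9 8 5 13 12 15 10
done. lo=2 hi=2; A=3 2 4 11 7 9 8 5 13 12 15 10

3 2 4 11 7 9 8 5 13 12 15 10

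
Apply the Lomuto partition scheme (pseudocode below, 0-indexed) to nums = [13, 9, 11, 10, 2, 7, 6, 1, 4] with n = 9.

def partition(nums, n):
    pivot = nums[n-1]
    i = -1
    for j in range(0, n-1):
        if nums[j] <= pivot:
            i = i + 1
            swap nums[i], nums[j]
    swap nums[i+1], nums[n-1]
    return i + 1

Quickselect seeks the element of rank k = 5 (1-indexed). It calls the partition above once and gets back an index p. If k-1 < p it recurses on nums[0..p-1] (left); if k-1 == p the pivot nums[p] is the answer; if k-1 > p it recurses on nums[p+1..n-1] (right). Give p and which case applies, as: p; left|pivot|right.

2; right

pivot=4, i=-1
j=0: 13>4, skip
j=1: 9>4, skip
j=2: 11>4, skip
j=3: 10>4, skip
j=4: 2≤4, i=0, swap(0,4) ⇒ [2, 9, 11, 10, 13, 7, 6, 1, 4]
j=5: 7>4, skip
j=6: 6>4, skip
j=7: 1≤4, i=1, swap(1,7) ⇒ [2, 1, 11, 10, 13, 7, 6, 9, 4]
swap(2,8) ⇒ [2, 1, 4, 10, 13, 7, 6, 9, 11]; return 2
p = 2; k-1 = 4 > 2 ⇒ right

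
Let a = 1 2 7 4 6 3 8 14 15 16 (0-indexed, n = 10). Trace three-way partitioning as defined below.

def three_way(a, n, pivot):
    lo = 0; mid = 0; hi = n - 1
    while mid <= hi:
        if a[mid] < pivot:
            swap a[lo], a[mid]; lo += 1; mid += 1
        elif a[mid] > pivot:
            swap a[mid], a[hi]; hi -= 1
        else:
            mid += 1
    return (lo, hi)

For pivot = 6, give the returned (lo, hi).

(4, 4)

lo=0 mid=0 hi=9
1<6: swap(0,0), lo=1 mid=1 ⇒ 1 2 7 4 6 3 8 14 15 16
2<6: swap(1,1), lo=2 mid=2 ⇒ 1 2 7 4 6 3 8 14 15 16
7>6: swap(2,9), hi=8 ⇒ 1 2 16 4 6 3 8 14 15 7
16>6: swap(2,8), hi=7 ⇒ 1 2 15 4 6 3 8 14 16 7
15>6: swap(2,7), hi=6 ⇒ 1 2 14 4 6 3 8 15 16 7
14>6: swap(2,6), hi=5 ⇒ 1 2 8 4 6 3 14 15 16 7
8>6: swap(2,5), hi=4 ⇒ 1 2 3 4 6 8 14 15 16 7
3<6: swap(2,2), lo=3 mid=3 ⇒ 1 2 3 4 6 8 14 15 16 7
4<6: swap(3,3), lo=4 mid=4 ⇒ 1 2 3 4 6 8 14 15 16 7
6=6: mid=5
done. lo=4 hi=4; a=1 2 3 4 6 8 14 15 16 7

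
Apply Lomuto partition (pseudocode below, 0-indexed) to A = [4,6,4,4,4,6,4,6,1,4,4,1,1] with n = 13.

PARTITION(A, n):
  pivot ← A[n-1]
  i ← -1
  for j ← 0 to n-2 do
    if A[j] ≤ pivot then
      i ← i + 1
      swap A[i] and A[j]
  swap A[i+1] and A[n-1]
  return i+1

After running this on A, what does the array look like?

[1,1,1,4,4,6,4,6,4,4,4,6,4]

pivot=1, i=-1
j=0: 4>1, skip
j=1: 6>1, skip
j=2: 4>1, skip
j=3: 4>1, skip
j=4: 4>1, skip
j=5: 6>1, skip
j=6: 4>1, skip
j=7: 6>1, skip
j=8: 1≤1, i=0, swap(0,8) ⇒ [1,6,4,4,4,6,4,6,4,4,4,1,1]
j=9: 4>1, skip
j=10: 4>1, skip
j=11: 1≤1, i=1, swap(1,11) ⇒ [1,1,4,4,4,6,4,6,4,4,4,6,1]
swap(2,12) ⇒ [1,1,1,4,4,6,4,6,4,4,4,6,4]; return 2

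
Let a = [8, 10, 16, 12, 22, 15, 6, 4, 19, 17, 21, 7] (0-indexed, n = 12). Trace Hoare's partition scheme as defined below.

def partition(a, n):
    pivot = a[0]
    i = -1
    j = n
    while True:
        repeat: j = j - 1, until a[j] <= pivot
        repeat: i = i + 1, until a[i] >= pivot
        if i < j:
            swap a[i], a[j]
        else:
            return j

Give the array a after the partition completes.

pivot = a[0] = 8; i = -1, j = 12
j→11 (a[11]=7≤8), i→0 (a[0]=8≥8); i<j, swap → [7, 10, 16, 12, 22, 15, 6, 4, 19, 17, 21, 8]
j→7 (a[7]=4≤8), i→1 (a[1]=10≥8); i<j, swap → [7, 4, 16, 12, 22, 15, 6, 10, 19, 17, 21, 8]
j→6 (a[6]=6≤8), i→2 (a[2]=16≥8); i<j, swap → [7, 4, 6, 12, 22, 15, 16, 10, 19, 17, 21, 8]
j→2, i→3; i≥j, return j=2. a = [7, 4, 6, 12, 22, 15, 16, 10, 19, 17, 21, 8]

[7, 4, 6, 12, 22, 15, 16, 10, 19, 17, 21, 8]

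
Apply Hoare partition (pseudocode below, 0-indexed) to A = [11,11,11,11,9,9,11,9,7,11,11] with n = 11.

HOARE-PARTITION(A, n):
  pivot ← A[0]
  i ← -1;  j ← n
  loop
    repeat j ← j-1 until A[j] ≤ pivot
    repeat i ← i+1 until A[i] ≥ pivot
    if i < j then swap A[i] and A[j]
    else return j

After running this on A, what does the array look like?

[11,11,7,9,9,9,11,11,11,11,11]

pivot = A[0] = 11; i = -1, j = 11
j→10 (A[10]=11≤11), i→0 (A[0]=11≥11); i<j, swap → [11,11,11,11,9,9,11,9,7,11,11]
j→9 (A[9]=11≤11), i→1 (A[1]=11≥11); i<j, swap → [11,11,11,11,9,9,11,9,7,11,11]
j→8 (A[8]=7≤11), i→2 (A[2]=11≥11); i<j, swap → [11,11,7,11,9,9,11,9,11,11,11]
j→7 (A[7]=9≤11), i→3 (A[3]=11≥11); i<j, swap → [11,11,7,9,9,9,11,11,11,11,11]
j→6, i→6; i≥j, return j=6. A = [11,11,7,9,9,9,11,11,11,11,11]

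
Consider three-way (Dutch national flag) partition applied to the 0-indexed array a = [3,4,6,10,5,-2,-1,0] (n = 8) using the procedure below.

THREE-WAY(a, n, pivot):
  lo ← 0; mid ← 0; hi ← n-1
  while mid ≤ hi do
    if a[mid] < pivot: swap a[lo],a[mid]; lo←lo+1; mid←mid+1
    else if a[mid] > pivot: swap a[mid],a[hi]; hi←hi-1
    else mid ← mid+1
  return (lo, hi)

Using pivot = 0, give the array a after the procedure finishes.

[-1,-2,0,5,10,6,4,3]

pivot = 0; lo=0, mid=0, hi=7
a[mid]=3>0: swap a[0],a[7]; hi=6 → [0,4,6,10,5,-2,-1,3]
a[mid]=0=0: mid=1
a[mid]=4>0: swap a[1],a[6]; hi=5 → [0,-1,6,10,5,-2,4,3]
a[mid]=-1<0: swap a[0],a[1]; lo=1,mid=2 → [-1,0,6,10,5,-2,4,3]
a[mid]=6>0: swap a[2],a[5]; hi=4 → [-1,0,-2,10,5,6,4,3]
a[mid]=-2<0: swap a[1],a[2]; lo=2,mid=3 → [-1,-2,0,10,5,6,4,3]
a[mid]=10>0: swap a[3],a[4]; hi=3 → [-1,-2,0,5,10,6,4,3]
a[mid]=5>0: swap a[3],a[3]; hi=2 → [-1,-2,0,5,10,6,4,3]
end: lo=2, hi=2; a = [-1,-2,0,5,10,6,4,3]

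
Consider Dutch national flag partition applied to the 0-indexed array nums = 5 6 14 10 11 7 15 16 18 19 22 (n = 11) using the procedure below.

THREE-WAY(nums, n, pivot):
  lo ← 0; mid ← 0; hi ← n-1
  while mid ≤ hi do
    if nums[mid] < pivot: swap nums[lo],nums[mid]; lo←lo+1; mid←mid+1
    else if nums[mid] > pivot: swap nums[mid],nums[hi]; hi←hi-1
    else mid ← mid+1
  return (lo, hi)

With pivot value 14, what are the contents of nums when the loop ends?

5 6 10 11 7 14 16 18 19 22 15

pivot = 14; lo=0, mid=0, hi=10
nums[mid]=5<14: swap nums[0],nums[0]; lo=1,mid=1 → 5 6 14 10 11 7 15 16 18 19 22
nums[mid]=6<14: swap nums[1],nums[1]; lo=2,mid=2 → 5 6 14 10 11 7 15 16 18 19 22
nums[mid]=14=14: mid=3
nums[mid]=10<14: swap nums[2],nums[3]; lo=3,mid=4 → 5 6 10 14 11 7 15 16 18 19 22
nums[mid]=11<14: swap nums[3],nums[4]; lo=4,mid=5 → 5 6 10 11 14 7 15 16 18 19 22
nums[mid]=7<14: swap nums[4],nums[5]; lo=5,mid=6 → 5 6 10 11 7 14 15 16 18 19 22
nums[mid]=15>14: swap nums[6],nums[10]; hi=9 → 5 6 10 11 7 14 22 16 18 19 15
nums[mid]=22>14: swap nums[6],nums[9]; hi=8 → 5 6 10 11 7 14 19 16 18 22 15
nums[mid]=19>14: swap nums[6],nums[8]; hi=7 → 5 6 10 11 7 14 18 16 19 22 15
nums[mid]=18>14: swap nums[6],nums[7]; hi=6 → 5 6 10 11 7 14 16 18 19 22 15
nums[mid]=16>14: swap nums[6],nums[6]; hi=5 → 5 6 10 11 7 14 16 18 19 22 15
end: lo=5, hi=5; nums = 5 6 10 11 7 14 16 18 19 22 15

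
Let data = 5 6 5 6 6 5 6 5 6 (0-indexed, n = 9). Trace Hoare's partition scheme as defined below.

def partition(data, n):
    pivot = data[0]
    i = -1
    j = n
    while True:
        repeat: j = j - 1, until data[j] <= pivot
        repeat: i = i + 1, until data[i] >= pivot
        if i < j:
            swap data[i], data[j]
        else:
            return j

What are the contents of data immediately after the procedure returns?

5 5 5 6 6 6 6 5 6

pivot=5
j stops at 7 (5), i stops at 0 (5); swap ⇒ 5 6 5 6 6 5 6 5 6
j stops at 5 (5), i stops at 1 (6); swap ⇒ 5 5 5 6 6 6 6 5 6
j stops at 2, i stops at 2; i≥j ⇒ return 2. data=5 5 5 6 6 6 6 5 6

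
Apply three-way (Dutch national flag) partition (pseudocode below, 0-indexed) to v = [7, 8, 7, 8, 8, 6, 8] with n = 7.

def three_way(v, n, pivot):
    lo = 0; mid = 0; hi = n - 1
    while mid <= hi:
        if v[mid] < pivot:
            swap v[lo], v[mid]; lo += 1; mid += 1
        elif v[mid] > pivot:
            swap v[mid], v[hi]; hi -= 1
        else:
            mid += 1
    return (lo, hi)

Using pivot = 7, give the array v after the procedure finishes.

[6, 7, 7, 8, 8, 8, 8]

pivot = 7; lo=0, mid=0, hi=6
v[mid]=7=7: mid=1
v[mid]=8>7: swap v[1],v[6]; hi=5 → [7, 8, 7, 8, 8, 6, 8]
v[mid]=8>7: swap v[1],v[5]; hi=4 → [7, 6, 7, 8, 8, 8, 8]
v[mid]=6<7: swap v[0],v[1]; lo=1,mid=2 → [6, 7, 7, 8, 8, 8, 8]
v[mid]=7=7: mid=3
v[mid]=8>7: swap v[3],v[4]; hi=3 → [6, 7, 7, 8, 8, 8, 8]
v[mid]=8>7: swap v[3],v[3]; hi=2 → [6, 7, 7, 8, 8, 8, 8]
end: lo=1, hi=2; v = [6, 7, 7, 8, 8, 8, 8]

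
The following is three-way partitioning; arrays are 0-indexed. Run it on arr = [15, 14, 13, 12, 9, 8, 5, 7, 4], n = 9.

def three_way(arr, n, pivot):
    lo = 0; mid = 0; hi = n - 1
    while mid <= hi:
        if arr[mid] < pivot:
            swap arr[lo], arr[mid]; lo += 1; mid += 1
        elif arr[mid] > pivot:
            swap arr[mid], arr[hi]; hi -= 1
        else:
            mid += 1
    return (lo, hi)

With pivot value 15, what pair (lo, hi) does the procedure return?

(8, 8)

lo=0 mid=0 hi=8
15=15: mid=1
14<15: swap(0,1), lo=1 mid=2 ⇒ [14, 15, 13, 12, 9, 8, 5, 7, 4]
13<15: swap(1,2), lo=2 mid=3 ⇒ [14, 13, 15, 12, 9, 8, 5, 7, 4]
12<15: swap(2,3), lo=3 mid=4 ⇒ [14, 13, 12, 15, 9, 8, 5, 7, 4]
9<15: swap(3,4), lo=4 mid=5 ⇒ [14, 13, 12, 9, 15, 8, 5, 7, 4]
8<15: swap(4,5), lo=5 mid=6 ⇒ [14, 13, 12, 9, 8, 15, 5, 7, 4]
5<15: swap(5,6), lo=6 mid=7 ⇒ [14, 13, 12, 9, 8, 5, 15, 7, 4]
7<15: swap(6,7), lo=7 mid=8 ⇒ [14, 13, 12, 9, 8, 5, 7, 15, 4]
4<15: swap(7,8), lo=8 mid=9 ⇒ [14, 13, 12, 9, 8, 5, 7, 4, 15]
done. lo=8 hi=8; arr=[14, 13, 12, 9, 8, 5, 7, 4, 15]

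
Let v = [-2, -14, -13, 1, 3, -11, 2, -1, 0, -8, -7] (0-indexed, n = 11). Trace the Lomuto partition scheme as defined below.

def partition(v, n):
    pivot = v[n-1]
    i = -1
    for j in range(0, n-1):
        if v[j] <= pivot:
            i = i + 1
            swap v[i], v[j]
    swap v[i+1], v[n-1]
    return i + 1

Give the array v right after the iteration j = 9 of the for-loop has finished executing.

[-14, -13, -11, -8, 3, -2, 2, -1, 0, 1, -7]

pivot = v[10] = -7; i = -1
j=0: v[0]=-2 > -7 → no swap
j=1: v[1]=-14 ≤ -7 → i=0, swap v[0],v[1] → [-14, -2, -13, 1, 3, -11, 2, -1, 0, -8, -7]
j=2: v[2]=-13 ≤ -7 → i=1, swap v[1],v[2] → [-14, -13, -2, 1, 3, -11, 2, -1, 0, -8, -7]
j=3: v[3]=1 > -7 → no swap
j=4: v[4]=3 > -7 → no swap
j=5: v[5]=-11 ≤ -7 → i=2, swap v[2],v[5] → [-14, -13, -11, 1, 3, -2, 2, -1, 0, -8, -7]
j=6: v[6]=2 > -7 → no swap
j=7: v[7]=-1 > -7 → no swap
j=8: v[8]=0 > -7 → no swap
j=9: v[9]=-8 ≤ -7 → i=3, swap v[3],v[9] → [-14, -13, -11, -8, 3, -2, 2, -1, 0, 1, -7]
(after j=9) v = [-14, -13, -11, -8, 3, -2, 2, -1, 0, 1, -7]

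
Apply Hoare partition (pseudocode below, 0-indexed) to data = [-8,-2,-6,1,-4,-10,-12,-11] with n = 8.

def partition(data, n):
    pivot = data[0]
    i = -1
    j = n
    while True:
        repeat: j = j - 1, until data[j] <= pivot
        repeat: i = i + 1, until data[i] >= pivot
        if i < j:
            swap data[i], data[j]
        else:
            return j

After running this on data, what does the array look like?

[-11,-12,-10,1,-4,-6,-2,-8]

pivot=-8
j stops at 7 (-11), i stops at 0 (-8); swap ⇒ [-11,-2,-6,1,-4,-10,-12,-8]
j stops at 6 (-12), i stops at 1 (-2); swap ⇒ [-11,-12,-6,1,-4,-10,-2,-8]
j stops at 5 (-10), i stops at 2 (-6); swap ⇒ [-11,-12,-10,1,-4,-6,-2,-8]
j stops at 2, i stops at 3; i≥j ⇒ return 2. data=[-11,-12,-10,1,-4,-6,-2,-8]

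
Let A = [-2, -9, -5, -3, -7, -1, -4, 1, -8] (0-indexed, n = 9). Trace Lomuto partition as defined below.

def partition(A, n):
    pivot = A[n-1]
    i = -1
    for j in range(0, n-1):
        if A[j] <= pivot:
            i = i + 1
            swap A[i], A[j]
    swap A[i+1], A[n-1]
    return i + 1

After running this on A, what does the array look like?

pivot=-8, i=-1
j=0: -2>-8, skip
j=1: -9≤-8, i=0, swap(0,1) ⇒ [-9, -2, -5, -3, -7, -1, -4, 1, -8]
j=2: -5>-8, skip
j=3: -3>-8, skip
j=4: -7>-8, skip
j=5: -1>-8, skip
j=6: -4>-8, skip
j=7: 1>-8, skip
swap(1,8) ⇒ [-9, -8, -5, -3, -7, -1, -4, 1, -2]; return 1

[-9, -8, -5, -3, -7, -1, -4, 1, -2]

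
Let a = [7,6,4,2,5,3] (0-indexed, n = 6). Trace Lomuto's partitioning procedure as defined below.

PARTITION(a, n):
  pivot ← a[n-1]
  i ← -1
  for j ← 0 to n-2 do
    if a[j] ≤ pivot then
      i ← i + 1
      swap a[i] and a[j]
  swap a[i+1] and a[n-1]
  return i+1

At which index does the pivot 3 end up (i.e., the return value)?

1

pivot=3, i=-1
j=0: 7>3, skip
j=1: 6>3, skip
j=2: 4>3, skip
j=3: 2≤3, i=0, swap(0,3) ⇒ [2,6,4,7,5,3]
j=4: 5>3, skip
swap(1,5) ⇒ [2,3,4,7,5,6]; return 1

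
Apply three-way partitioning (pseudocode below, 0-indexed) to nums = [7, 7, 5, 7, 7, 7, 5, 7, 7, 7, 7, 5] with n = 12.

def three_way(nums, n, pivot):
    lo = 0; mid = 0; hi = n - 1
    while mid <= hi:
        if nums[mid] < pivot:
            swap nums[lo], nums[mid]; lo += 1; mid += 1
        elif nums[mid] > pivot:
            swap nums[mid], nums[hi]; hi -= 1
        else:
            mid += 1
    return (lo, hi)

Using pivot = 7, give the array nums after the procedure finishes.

lo=0 mid=0 hi=11
7=7: mid=1
7=7: mid=2
5<7: swap(0,2), lo=1 mid=3 ⇒ [5, 7, 7, 7, 7, 7, 5, 7, 7, 7, 7, 5]
7=7: mid=4
7=7: mid=5
7=7: mid=6
5<7: swap(1,6), lo=2 mid=7 ⇒ [5, 5, 7, 7, 7, 7, 7, 7, 7, 7, 7, 5]
7=7: mid=8
7=7: mid=9
7=7: mid=10
7=7: mid=11
5<7: swap(2,11), lo=3 mid=12 ⇒ [5, 5, 5, 7, 7, 7, 7, 7, 7, 7, 7, 7]
done. lo=3 hi=11; nums=[5, 5, 5, 7, 7, 7, 7, 7, 7, 7, 7, 7]

[5, 5, 5, 7, 7, 7, 7, 7, 7, 7, 7, 7]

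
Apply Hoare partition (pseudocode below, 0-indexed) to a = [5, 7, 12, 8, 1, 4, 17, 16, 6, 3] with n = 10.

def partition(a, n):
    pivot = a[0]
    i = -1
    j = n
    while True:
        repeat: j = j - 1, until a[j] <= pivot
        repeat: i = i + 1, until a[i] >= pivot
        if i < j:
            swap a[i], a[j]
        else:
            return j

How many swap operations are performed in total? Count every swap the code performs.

3

pivot=5
j stops at 9 (3), i stops at 0 (5); swap ⇒ [3, 7, 12, 8, 1, 4, 17, 16, 6, 5]
j stops at 5 (4), i stops at 1 (7); swap ⇒ [3, 4, 12, 8, 1, 7, 17, 16, 6, 5]
j stops at 4 (1), i stops at 2 (12); swap ⇒ [3, 4, 1, 8, 12, 7, 17, 16, 6, 5]
j stops at 2, i stops at 3; i≥j ⇒ return 2. a=[3, 4, 1, 8, 12, 7, 17, 16, 6, 5]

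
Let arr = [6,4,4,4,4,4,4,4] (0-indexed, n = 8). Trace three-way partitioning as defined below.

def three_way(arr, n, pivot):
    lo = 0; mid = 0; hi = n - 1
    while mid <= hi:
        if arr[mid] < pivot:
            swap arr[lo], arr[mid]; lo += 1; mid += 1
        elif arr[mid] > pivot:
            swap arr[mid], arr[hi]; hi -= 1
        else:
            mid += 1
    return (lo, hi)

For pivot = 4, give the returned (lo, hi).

(0, 6)

pivot = 4; lo=0, mid=0, hi=7
arr[mid]=6>4: swap arr[0],arr[7]; hi=6 → [4,4,4,4,4,4,4,6]
arr[mid]=4=4: mid=1
arr[mid]=4=4: mid=2
arr[mid]=4=4: mid=3
arr[mid]=4=4: mid=4
arr[mid]=4=4: mid=5
arr[mid]=4=4: mid=6
arr[mid]=4=4: mid=7
end: lo=0, hi=6; arr = [4,4,4,4,4,4,4,6]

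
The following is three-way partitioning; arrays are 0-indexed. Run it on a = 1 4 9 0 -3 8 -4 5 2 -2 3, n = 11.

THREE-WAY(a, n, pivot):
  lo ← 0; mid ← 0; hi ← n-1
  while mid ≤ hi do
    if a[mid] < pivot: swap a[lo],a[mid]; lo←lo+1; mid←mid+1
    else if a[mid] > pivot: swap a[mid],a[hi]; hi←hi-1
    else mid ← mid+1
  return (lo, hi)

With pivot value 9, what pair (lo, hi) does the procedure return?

(10, 10)

pivot = 9; lo=0, mid=0, hi=10
a[mid]=1<9: swap a[0],a[0]; lo=1,mid=1 → 1 4 9 0 -3 8 -4 5 2 -2 3
a[mid]=4<9: swap a[1],a[1]; lo=2,mid=2 → 1 4 9 0 -3 8 -4 5 2 -2 3
a[mid]=9=9: mid=3
a[mid]=0<9: swap a[2],a[3]; lo=3,mid=4 → 1 4 0 9 -3 8 -4 5 2 -2 3
a[mid]=-3<9: swap a[3],a[4]; lo=4,mid=5 → 1 4 0 -3 9 8 -4 5 2 -2 3
a[mid]=8<9: swap a[4],a[5]; lo=5,mid=6 → 1 4 0 -3 8 9 -4 5 2 -2 3
a[mid]=-4<9: swap a[5],a[6]; lo=6,mid=7 → 1 4 0 -3 8 -4 9 5 2 -2 3
a[mid]=5<9: swap a[6],a[7]; lo=7,mid=8 → 1 4 0 -3 8 -4 5 9 2 -2 3
a[mid]=2<9: swap a[7],a[8]; lo=8,mid=9 → 1 4 0 -3 8 -4 5 2 9 -2 3
a[mid]=-2<9: swap a[8],a[9]; lo=9,mid=10 → 1 4 0 -3 8 -4 5 2 -2 9 3
a[mid]=3<9: swap a[9],a[10]; lo=10,mid=11 → 1 4 0 -3 8 -4 5 2 -2 3 9
end: lo=10, hi=10; a = 1 4 0 -3 8 -4 5 2 -2 3 9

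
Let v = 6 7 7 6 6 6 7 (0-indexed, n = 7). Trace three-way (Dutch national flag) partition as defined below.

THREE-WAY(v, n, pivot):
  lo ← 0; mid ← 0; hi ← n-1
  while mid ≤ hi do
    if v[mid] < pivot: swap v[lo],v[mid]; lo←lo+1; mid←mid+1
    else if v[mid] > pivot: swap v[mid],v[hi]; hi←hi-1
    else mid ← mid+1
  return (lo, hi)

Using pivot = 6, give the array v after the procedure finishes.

6 6 6 6 7 7 7

pivot = 6; lo=0, mid=0, hi=6
v[mid]=6=6: mid=1
v[mid]=7>6: swap v[1],v[6]; hi=5 → 6 7 7 6 6 6 7
v[mid]=7>6: swap v[1],v[5]; hi=4 → 6 6 7 6 6 7 7
v[mid]=6=6: mid=2
v[mid]=7>6: swap v[2],v[4]; hi=3 → 6 6 6 6 7 7 7
v[mid]=6=6: mid=3
v[mid]=6=6: mid=4
end: lo=0, hi=3; v = 6 6 6 6 7 7 7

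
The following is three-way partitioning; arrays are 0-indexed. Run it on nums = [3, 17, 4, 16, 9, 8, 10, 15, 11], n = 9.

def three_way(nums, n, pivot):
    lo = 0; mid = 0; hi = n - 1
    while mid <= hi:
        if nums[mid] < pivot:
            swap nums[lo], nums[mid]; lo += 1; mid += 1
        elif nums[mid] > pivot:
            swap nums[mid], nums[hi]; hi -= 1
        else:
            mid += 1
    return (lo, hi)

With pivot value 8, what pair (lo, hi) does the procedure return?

lo=0 mid=0 hi=8
3<8: swap(0,0), lo=1 mid=1 ⇒ [3, 17, 4, 16, 9, 8, 10, 15, 11]
17>8: swap(1,8), hi=7 ⇒ [3, 11, 4, 16, 9, 8, 10, 15, 17]
11>8: swap(1,7), hi=6 ⇒ [3, 15, 4, 16, 9, 8, 10, 11, 17]
15>8: swap(1,6), hi=5 ⇒ [3, 10, 4, 16, 9, 8, 15, 11, 17]
10>8: swap(1,5), hi=4 ⇒ [3, 8, 4, 16, 9, 10, 15, 11, 17]
8=8: mid=2
4<8: swap(1,2), lo=2 mid=3 ⇒ [3, 4, 8, 16, 9, 10, 15, 11, 17]
16>8: swap(3,4), hi=3 ⇒ [3, 4, 8, 9, 16, 10, 15, 11, 17]
9>8: swap(3,3), hi=2 ⇒ [3, 4, 8, 9, 16, 10, 15, 11, 17]
done. lo=2 hi=2; nums=[3, 4, 8, 9, 16, 10, 15, 11, 17]

(2, 2)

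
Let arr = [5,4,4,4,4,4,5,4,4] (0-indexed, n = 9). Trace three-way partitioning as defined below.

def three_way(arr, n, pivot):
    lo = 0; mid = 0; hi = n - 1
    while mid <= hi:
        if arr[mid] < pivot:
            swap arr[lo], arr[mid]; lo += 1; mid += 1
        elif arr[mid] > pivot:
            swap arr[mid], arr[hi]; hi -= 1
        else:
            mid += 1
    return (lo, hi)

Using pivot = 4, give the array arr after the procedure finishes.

lo=0 mid=0 hi=8
5>4: swap(0,8), hi=7 ⇒ [4,4,4,4,4,4,5,4,5]
4=4: mid=1
4=4: mid=2
4=4: mid=3
4=4: mid=4
4=4: mid=5
4=4: mid=6
5>4: swap(6,7), hi=6 ⇒ [4,4,4,4,4,4,4,5,5]
4=4: mid=7
done. lo=0 hi=6; arr=[4,4,4,4,4,4,4,5,5]

[4,4,4,4,4,4,4,5,5]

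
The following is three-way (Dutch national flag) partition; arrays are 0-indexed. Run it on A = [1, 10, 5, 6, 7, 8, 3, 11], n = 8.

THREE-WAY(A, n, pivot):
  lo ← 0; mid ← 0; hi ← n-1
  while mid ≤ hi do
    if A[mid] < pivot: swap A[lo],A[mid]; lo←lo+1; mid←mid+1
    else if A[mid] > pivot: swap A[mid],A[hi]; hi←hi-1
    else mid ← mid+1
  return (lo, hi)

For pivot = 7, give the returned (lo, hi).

lo=0 mid=0 hi=7
1<7: swap(0,0), lo=1 mid=1 ⇒ [1, 10, 5, 6, 7, 8, 3, 11]
10>7: swap(1,7), hi=6 ⇒ [1, 11, 5, 6, 7, 8, 3, 10]
11>7: swap(1,6), hi=5 ⇒ [1, 3, 5, 6, 7, 8, 11, 10]
3<7: swap(1,1), lo=2 mid=2 ⇒ [1, 3, 5, 6, 7, 8, 11, 10]
5<7: swap(2,2), lo=3 mid=3 ⇒ [1, 3, 5, 6, 7, 8, 11, 10]
6<7: swap(3,3), lo=4 mid=4 ⇒ [1, 3, 5, 6, 7, 8, 11, 10]
7=7: mid=5
8>7: swap(5,5), hi=4 ⇒ [1, 3, 5, 6, 7, 8, 11, 10]
done. lo=4 hi=4; A=[1, 3, 5, 6, 7, 8, 11, 10]

(4, 4)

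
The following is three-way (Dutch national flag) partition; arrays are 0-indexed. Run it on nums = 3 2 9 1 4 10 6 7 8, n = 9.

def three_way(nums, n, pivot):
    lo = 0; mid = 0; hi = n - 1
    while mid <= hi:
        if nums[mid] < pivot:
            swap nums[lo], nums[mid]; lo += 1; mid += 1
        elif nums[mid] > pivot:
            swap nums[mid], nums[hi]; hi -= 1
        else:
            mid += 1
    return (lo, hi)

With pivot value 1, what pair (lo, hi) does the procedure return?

(0, 0)

pivot = 1; lo=0, mid=0, hi=8
nums[mid]=3>1: swap nums[0],nums[8]; hi=7 → 8 2 9 1 4 10 6 7 3
nums[mid]=8>1: swap nums[0],nums[7]; hi=6 → 7 2 9 1 4 10 6 8 3
nums[mid]=7>1: swap nums[0],nums[6]; hi=5 → 6 2 9 1 4 10 7 8 3
nums[mid]=6>1: swap nums[0],nums[5]; hi=4 → 10 2 9 1 4 6 7 8 3
nums[mid]=10>1: swap nums[0],nums[4]; hi=3 → 4 2 9 1 10 6 7 8 3
nums[mid]=4>1: swap nums[0],nums[3]; hi=2 → 1 2 9 4 10 6 7 8 3
nums[mid]=1=1: mid=1
nums[mid]=2>1: swap nums[1],nums[2]; hi=1 → 1 9 2 4 10 6 7 8 3
nums[mid]=9>1: swap nums[1],nums[1]; hi=0 → 1 9 2 4 10 6 7 8 3
end: lo=0, hi=0; nums = 1 9 2 4 10 6 7 8 3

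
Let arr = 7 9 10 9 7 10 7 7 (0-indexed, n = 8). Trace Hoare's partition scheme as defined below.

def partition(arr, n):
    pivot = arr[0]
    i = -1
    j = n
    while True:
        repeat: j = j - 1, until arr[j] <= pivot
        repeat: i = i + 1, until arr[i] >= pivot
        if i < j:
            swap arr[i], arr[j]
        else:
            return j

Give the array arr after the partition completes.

pivot=7
j stops at 7 (7), i stops at 0 (7); swap ⇒ 7 9 10 9 7 10 7 7
j stops at 6 (7), i stops at 1 (9); swap ⇒ 7 7 10 9 7 10 9 7
j stops at 4 (7), i stops at 2 (10); swap ⇒ 7 7 7 9 10 10 9 7
j stops at 2, i stops at 3; i≥j ⇒ return 2. arr=7 7 7 9 10 10 9 7

7 7 7 9 10 10 9 7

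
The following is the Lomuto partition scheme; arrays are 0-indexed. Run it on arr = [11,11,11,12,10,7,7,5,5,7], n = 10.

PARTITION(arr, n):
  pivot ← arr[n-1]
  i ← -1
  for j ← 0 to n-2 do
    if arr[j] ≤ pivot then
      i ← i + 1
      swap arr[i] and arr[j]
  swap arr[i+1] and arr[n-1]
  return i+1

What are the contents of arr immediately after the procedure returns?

pivot = arr[9] = 7; i = -1
j=0: arr[0]=11 > 7 → no swap
j=1: arr[1]=11 > 7 → no swap
j=2: arr[2]=11 > 7 → no swap
j=3: arr[3]=12 > 7 → no swap
j=4: arr[4]=10 > 7 → no swap
j=5: arr[5]=7 ≤ 7 → i=0, swap arr[0],arr[5] → [7,11,11,12,10,11,7,5,5,7]
j=6: arr[6]=7 ≤ 7 → i=1, swap arr[1],arr[6] → [7,7,11,12,10,11,11,5,5,7]
j=7: arr[7]=5 ≤ 7 → i=2, swap arr[2],arr[7] → [7,7,5,12,10,11,11,11,5,7]
j=8: arr[8]=5 ≤ 7 → i=3, swap arr[3],arr[8] → [7,7,5,5,10,11,11,11,12,7]
final swap arr[4],arr[9] → [7,7,5,5,7,11,11,11,12,10]; return 4

[7,7,5,5,7,11,11,11,12,10]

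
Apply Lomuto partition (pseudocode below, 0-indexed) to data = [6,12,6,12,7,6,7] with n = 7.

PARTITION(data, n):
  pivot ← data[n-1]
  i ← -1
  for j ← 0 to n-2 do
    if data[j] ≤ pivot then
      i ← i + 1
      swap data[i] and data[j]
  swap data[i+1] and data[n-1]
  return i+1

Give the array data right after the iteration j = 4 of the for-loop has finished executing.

[6,6,7,12,12,6,7]

pivot=7, i=-1
j=0: 6≤7, i=0, swap(0,0) ⇒ [6,12,6,12,7,6,7]
j=1: 12>7, skip
j=2: 6≤7, i=1, swap(1,2) ⇒ [6,6,12,12,7,6,7]
j=3: 12>7, skip
j=4: 7≤7, i=2, swap(2,4) ⇒ [6,6,7,12,12,6,7]
(after j=4) data = [6,6,7,12,12,6,7]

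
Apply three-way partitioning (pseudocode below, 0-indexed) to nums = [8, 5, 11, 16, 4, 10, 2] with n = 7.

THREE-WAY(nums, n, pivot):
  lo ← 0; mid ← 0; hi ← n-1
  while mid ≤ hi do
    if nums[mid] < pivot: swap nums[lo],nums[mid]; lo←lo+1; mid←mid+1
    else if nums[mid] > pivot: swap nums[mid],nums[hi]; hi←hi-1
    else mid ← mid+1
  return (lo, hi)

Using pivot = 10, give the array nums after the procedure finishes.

pivot = 10; lo=0, mid=0, hi=6
nums[mid]=8<10: swap nums[0],nums[0]; lo=1,mid=1 → [8, 5, 11, 16, 4, 10, 2]
nums[mid]=5<10: swap nums[1],nums[1]; lo=2,mid=2 → [8, 5, 11, 16, 4, 10, 2]
nums[mid]=11>10: swap nums[2],nums[6]; hi=5 → [8, 5, 2, 16, 4, 10, 11]
nums[mid]=2<10: swap nums[2],nums[2]; lo=3,mid=3 → [8, 5, 2, 16, 4, 10, 11]
nums[mid]=16>10: swap nums[3],nums[5]; hi=4 → [8, 5, 2, 10, 4, 16, 11]
nums[mid]=10=10: mid=4
nums[mid]=4<10: swap nums[3],nums[4]; lo=4,mid=5 → [8, 5, 2, 4, 10, 16, 11]
end: lo=4, hi=4; nums = [8, 5, 2, 4, 10, 16, 11]

[8, 5, 2, 4, 10, 16, 11]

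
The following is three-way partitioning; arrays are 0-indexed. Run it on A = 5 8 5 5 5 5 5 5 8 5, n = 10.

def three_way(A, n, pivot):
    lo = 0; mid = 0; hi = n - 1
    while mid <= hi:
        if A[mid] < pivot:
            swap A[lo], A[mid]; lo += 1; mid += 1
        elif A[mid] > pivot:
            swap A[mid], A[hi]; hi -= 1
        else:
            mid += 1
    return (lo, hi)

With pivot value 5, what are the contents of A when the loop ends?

pivot = 5; lo=0, mid=0, hi=9
A[mid]=5=5: mid=1
A[mid]=8>5: swap A[1],A[9]; hi=8 → 5 5 5 5 5 5 5 5 8 8
A[mid]=5=5: mid=2
A[mid]=5=5: mid=3
A[mid]=5=5: mid=4
A[mid]=5=5: mid=5
A[mid]=5=5: mid=6
A[mid]=5=5: mid=7
A[mid]=5=5: mid=8
A[mid]=8>5: swap A[8],A[8]; hi=7 → 5 5 5 5 5 5 5 5 8 8
end: lo=0, hi=7; A = 5 5 5 5 5 5 5 5 8 8

5 5 5 5 5 5 5 5 8 8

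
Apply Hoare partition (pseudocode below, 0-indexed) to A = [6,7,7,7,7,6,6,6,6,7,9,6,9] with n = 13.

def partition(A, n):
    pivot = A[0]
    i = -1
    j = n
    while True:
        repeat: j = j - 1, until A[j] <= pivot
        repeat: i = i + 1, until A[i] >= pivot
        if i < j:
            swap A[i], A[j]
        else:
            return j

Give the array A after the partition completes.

pivot = A[0] = 6; i = -1, j = 13
j→11 (A[11]=6≤6), i→0 (A[0]=6≥6); i<j, swap → [6,7,7,7,7,6,6,6,6,7,9,6,9]
j→8 (A[8]=6≤6), i→1 (A[1]=7≥6); i<j, swap → [6,6,7,7,7,6,6,6,7,7,9,6,9]
j→7 (A[7]=6≤6), i→2 (A[2]=7≥6); i<j, swap → [6,6,6,7,7,6,6,7,7,7,9,6,9]
j→6 (A[6]=6≤6), i→3 (A[3]=7≥6); i<j, swap → [6,6,6,6,7,6,7,7,7,7,9,6,9]
j→5 (A[5]=6≤6), i→4 (A[4]=7≥6); i<j, swap → [6,6,6,6,6,7,7,7,7,7,9,6,9]
j→4, i→5; i≥j, return j=4. A = [6,6,6,6,6,7,7,7,7,7,9,6,9]

[6,6,6,6,6,7,7,7,7,7,9,6,9]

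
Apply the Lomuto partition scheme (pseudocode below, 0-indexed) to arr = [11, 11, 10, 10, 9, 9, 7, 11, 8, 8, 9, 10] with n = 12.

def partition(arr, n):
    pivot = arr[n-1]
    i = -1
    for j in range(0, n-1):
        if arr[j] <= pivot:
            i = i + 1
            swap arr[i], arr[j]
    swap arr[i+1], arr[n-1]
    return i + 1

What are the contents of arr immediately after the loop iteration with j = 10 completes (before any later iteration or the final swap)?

pivot = arr[11] = 10; i = -1
j=0: arr[0]=11 > 10 → no swap
j=1: arr[1]=11 > 10 → no swap
j=2: arr[2]=10 ≤ 10 → i=0, swap arr[0],arr[2] → [10, 11, 11, 10, 9, 9, 7, 11, 8, 8, 9, 10]
j=3: arr[3]=10 ≤ 10 → i=1, swap arr[1],arr[3] → [10, 10, 11, 11, 9, 9, 7, 11, 8, 8, 9, 10]
j=4: arr[4]=9 ≤ 10 → i=2, swap arr[2],arr[4] → [10, 10, 9, 11, 11, 9, 7, 11, 8, 8, 9, 10]
j=5: arr[5]=9 ≤ 10 → i=3, swap arr[3],arr[5] → [10, 10, 9, 9, 11, 11, 7, 11, 8, 8, 9, 10]
j=6: arr[6]=7 ≤ 10 → i=4, swap arr[4],arr[6] → [10, 10, 9, 9, 7, 11, 11, 11, 8, 8, 9, 10]
j=7: arr[7]=11 > 10 → no swap
j=8: arr[8]=8 ≤ 10 → i=5, swap arr[5],arr[8] → [10, 10, 9, 9, 7, 8, 11, 11, 11, 8, 9, 10]
j=9: arr[9]=8 ≤ 10 → i=6, swap arr[6],arr[9] → [10, 10, 9, 9, 7, 8, 8, 11, 11, 11, 9, 10]
j=10: arr[10]=9 ≤ 10 → i=7, swap arr[7],arr[10] → [10, 10, 9, 9, 7, 8, 8, 9, 11, 11, 11, 10]
(after j=10) arr = [10, 10, 9, 9, 7, 8, 8, 9, 11, 11, 11, 10]

[10, 10, 9, 9, 7, 8, 8, 9, 11, 11, 11, 10]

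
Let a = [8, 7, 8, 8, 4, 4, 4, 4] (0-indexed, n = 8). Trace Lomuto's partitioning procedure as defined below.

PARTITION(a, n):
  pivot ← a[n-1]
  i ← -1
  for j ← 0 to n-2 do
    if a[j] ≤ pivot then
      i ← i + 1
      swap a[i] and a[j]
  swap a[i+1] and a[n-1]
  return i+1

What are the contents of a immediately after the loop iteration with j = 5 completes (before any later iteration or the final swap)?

pivot=4, i=-1
j=0: 8>4, skip
j=1: 7>4, skip
j=2: 8>4, skip
j=3: 8>4, skip
j=4: 4≤4, i=0, swap(0,4) ⇒ [4, 7, 8, 8, 8, 4, 4, 4]
j=5: 4≤4, i=1, swap(1,5) ⇒ [4, 4, 8, 8, 8, 7, 4, 4]
(after j=5) a = [4, 4, 8, 8, 8, 7, 4, 4]

[4, 4, 8, 8, 8, 7, 4, 4]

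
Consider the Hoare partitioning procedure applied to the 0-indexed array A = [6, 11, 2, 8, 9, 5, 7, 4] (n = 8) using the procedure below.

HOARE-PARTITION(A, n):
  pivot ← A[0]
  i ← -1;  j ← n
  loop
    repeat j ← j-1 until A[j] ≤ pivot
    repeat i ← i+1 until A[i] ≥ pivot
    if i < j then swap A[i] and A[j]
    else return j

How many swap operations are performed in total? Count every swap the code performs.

pivot=6
j stops at 7 (4), i stops at 0 (6); swap ⇒ [4, 11, 2, 8, 9, 5, 7, 6]
j stops at 5 (5), i stops at 1 (11); swap ⇒ [4, 5, 2, 8, 9, 11, 7, 6]
j stops at 2, i stops at 3; i≥j ⇒ return 2. A=[4, 5, 2, 8, 9, 11, 7, 6]

2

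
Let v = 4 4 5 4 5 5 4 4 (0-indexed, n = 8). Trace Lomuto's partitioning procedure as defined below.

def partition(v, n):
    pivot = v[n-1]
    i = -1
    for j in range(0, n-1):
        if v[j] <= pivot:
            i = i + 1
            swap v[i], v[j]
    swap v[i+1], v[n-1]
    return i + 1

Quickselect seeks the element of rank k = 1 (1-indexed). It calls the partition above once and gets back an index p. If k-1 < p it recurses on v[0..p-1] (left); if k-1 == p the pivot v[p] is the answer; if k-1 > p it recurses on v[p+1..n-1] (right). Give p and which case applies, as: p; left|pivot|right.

pivot=4, i=-1
j=0: 4≤4, i=0, swap(0,0) ⇒ 4 4 5 4 5 5 4 4
j=1: 4≤4, i=1, swap(1,1) ⇒ 4 4 5 4 5 5 4 4
j=2: 5>4, skip
j=3: 4≤4, i=2, swap(2,3) ⇒ 4 4 4 5 5 5 4 4
j=4: 5>4, skip
j=5: 5>4, skip
j=6: 4≤4, i=3, swap(3,6) ⇒ 4 4 4 4 5 5 5 4
swap(4,7) ⇒ 4 4 4 4 4 5 5 5; return 4
p = 4; k-1 = 0 < 4 ⇒ left

4; left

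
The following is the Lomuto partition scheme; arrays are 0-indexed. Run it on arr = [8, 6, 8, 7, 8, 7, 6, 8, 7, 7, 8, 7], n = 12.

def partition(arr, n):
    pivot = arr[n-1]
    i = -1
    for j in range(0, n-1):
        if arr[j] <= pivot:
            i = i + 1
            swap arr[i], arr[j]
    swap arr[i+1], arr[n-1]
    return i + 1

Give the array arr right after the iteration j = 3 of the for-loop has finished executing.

[6, 7, 8, 8, 8, 7, 6, 8, 7, 7, 8, 7]

pivot = arr[11] = 7; i = -1
j=0: arr[0]=8 > 7 → no swap
j=1: arr[1]=6 ≤ 7 → i=0, swap arr[0],arr[1] → [6, 8, 8, 7, 8, 7, 6, 8, 7, 7, 8, 7]
j=2: arr[2]=8 > 7 → no swap
j=3: arr[3]=7 ≤ 7 → i=1, swap arr[1],arr[3] → [6, 7, 8, 8, 8, 7, 6, 8, 7, 7, 8, 7]
(after j=3) arr = [6, 7, 8, 8, 8, 7, 6, 8, 7, 7, 8, 7]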